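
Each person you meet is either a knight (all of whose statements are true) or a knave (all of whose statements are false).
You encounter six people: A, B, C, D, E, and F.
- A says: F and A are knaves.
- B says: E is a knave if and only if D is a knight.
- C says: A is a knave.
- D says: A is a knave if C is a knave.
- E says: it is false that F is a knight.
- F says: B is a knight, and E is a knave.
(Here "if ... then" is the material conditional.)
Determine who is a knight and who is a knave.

A is a knave, B is a knight, C is a knight, D is a knight, E is a knave, and F is a knight.

A is a knave, so "F and A are knaves" must be false — and it is.
As a knight, B's statement "E is a knave if and only if D is a knight" should be true; it is.
Since C is a knight, "A is a knave" needs to be true, which holds.
Since D is a knight, "A is a knave if C is a knave" needs to be true, which holds.
E (knave): "it is false that F is a knight" — false. ✓
As a knight, F's statement "B is a knight, and E is a knave" should be true; it is.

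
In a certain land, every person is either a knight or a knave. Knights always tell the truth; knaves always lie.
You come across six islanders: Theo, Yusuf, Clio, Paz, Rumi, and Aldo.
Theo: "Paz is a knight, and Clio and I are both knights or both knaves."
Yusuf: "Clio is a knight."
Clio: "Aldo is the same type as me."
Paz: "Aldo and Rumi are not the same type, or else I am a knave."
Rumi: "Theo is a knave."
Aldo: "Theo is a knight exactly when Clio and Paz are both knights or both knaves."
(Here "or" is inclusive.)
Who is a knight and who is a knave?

Knights: Theo, Yusuf, Clio, Paz, and Aldo. Knaves: Rumi.

Theo is a knight, and the claim "Paz is a knight, and Clio and I are both knights or both knaves" is indeed True.
Yusuf (knight): "Clio is a knight" — True. ✓
Since Clio is a knight, "Aldo is the same type as me" needs to be True, which holds.
Since Paz is a knight, "Aldo and Rumi are not the same type, or else I am a knave" needs to be True, which holds.
As a knave, Rumi's statement "Theo is a knave" should be False; it is.
As a knight, Aldo's statement "Theo is a knight exactly when Clio and Paz are both knights or both knaves" should be True; it is.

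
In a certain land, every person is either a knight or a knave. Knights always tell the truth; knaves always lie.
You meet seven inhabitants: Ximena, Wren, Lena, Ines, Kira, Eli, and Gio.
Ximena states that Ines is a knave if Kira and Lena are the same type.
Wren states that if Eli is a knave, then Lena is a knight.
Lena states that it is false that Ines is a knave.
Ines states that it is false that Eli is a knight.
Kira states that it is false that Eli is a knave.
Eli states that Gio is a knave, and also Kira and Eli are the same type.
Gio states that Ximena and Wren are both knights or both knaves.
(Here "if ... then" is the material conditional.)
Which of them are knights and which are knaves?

Ximena is a knight, Wren is a knight, Lena is a knight, Ines is a knight, Kira is a knave, Eli is a knave, and Gio is a knight.

Ximena is a knight, so "Ines is a knave if Kira and Lena are the same type" must be True — and it is.
Since Wren is a knight, "if Eli is a knave, then Lena is a knight" needs to be True, which holds.
Lena is a knight; "it is false that Ines is a knave" is True, as required.
Since Ines is a knight, "it is false that Eli is a knight" needs to be True, which holds.
Kira (knave): "it is false that Eli is a knave" — false. ✓
Since Eli is a knave, "Gio is a knave, and also Kira and Eli are the same type" needs to be false, which holds.
As a knight, Gio's statement "Ximena and Wren are both knights or both knaves" should be True; it is.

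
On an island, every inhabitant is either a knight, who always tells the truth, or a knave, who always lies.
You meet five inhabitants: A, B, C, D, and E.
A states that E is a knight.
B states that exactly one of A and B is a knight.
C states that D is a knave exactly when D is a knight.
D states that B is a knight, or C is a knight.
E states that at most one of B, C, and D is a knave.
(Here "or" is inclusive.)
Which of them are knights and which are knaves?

A is a knave, and the claim "E is a knight" is indeed False.
Since B is a knave, "exactly one of A and B is a knight" needs to be False, which holds.
C is a knave, so "D is a knave exactly when D is a knight" must be False — and it is.
Since D is a knave, "B is a knight, or C is a knight" needs to be False, which holds.
E is a knave, so "at most one of B, C, and D is a knave" must be False — and it is.

A is a knave, B is a knave, C is a knave, D is a knave, and E is a knave.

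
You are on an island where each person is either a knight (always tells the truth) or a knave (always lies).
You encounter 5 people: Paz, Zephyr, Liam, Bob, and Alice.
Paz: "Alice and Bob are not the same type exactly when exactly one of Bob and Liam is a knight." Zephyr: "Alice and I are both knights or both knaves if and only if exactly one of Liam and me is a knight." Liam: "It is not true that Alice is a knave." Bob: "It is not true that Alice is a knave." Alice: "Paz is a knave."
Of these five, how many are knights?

1

The unique consistent assignment is Paz=knight, Zephyr=knave, Liam=knave, Bob=knave, Alice=knave.
That has 1 knight.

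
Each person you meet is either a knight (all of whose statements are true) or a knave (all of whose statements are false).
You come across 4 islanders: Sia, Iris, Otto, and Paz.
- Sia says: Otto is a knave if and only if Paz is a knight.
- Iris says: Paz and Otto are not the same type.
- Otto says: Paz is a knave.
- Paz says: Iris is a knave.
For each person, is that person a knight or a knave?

Knights: Sia, Iris, and Otto. Knaves: Paz.

Suppose Sia is a knave. Then Sia's statement "Otto is a knave if and only if Paz is a knight" would have to be false. Checking the 8 ways to assign the others, none is consistent with every speaker.
(For instance, with Iris=knight, Otto=knight, Paz=knave, Sia's claim "Otto is a knave if and only if Paz is a knight" comes out true where it would need to be false.)
So Sia must be a knight, making "Otto is a knave if and only if Paz is a knight" true. Taking Sia=knight, Iris=knight, Otto=knight, Paz=knave, each remaining statement checks out:
  Iris (knight): "Paz and Otto are not the same type" — true. ✓
  Otto (knight): "Paz is a knave" — true. ✓
  Paz (knave): "Iris is a knave" — false. ✓
This is the unique consistent assignment.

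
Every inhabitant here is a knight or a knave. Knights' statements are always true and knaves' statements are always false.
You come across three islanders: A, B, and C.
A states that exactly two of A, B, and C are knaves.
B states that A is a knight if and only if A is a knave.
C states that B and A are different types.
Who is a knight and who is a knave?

A is a knave, B is a knave, and C is a knave.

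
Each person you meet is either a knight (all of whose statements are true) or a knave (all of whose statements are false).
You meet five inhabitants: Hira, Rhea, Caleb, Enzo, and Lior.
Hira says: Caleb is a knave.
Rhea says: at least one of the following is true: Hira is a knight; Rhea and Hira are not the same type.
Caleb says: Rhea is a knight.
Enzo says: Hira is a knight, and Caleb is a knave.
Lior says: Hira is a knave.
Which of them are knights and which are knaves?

Knights: Rhea, Caleb, and Lior. Knaves: Hira and Enzo.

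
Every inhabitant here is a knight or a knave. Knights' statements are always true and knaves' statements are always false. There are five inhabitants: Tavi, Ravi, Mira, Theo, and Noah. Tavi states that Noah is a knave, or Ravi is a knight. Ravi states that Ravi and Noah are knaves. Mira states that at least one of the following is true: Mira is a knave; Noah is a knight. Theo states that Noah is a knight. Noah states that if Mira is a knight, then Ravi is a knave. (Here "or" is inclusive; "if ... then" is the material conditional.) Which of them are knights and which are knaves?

Tavi is a knave, Ravi is a knave, Mira is a knight, Theo is a knight, and Noah is a knight.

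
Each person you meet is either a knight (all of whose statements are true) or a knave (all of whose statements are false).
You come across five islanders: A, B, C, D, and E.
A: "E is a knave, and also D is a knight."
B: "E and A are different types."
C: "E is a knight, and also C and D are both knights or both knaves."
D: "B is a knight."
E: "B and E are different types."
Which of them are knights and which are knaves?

Knights: none. Knaves: A, B, C, D, and E.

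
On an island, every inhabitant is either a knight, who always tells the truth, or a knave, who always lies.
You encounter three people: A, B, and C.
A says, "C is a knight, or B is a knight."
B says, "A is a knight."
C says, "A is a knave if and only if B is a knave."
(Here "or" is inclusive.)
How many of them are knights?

3

The unique consistent assignment is A=knight, B=knight, C=knight.
That has 3 knights.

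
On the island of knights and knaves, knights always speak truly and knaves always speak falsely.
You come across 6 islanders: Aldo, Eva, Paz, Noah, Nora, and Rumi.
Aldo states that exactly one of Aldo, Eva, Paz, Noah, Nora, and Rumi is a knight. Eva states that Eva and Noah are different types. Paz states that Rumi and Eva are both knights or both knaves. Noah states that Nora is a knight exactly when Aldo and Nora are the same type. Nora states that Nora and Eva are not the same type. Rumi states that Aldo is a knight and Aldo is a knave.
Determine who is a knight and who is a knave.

Knights: Paz and Nora. Knaves: Aldo, Eva, Noah, and Rumi.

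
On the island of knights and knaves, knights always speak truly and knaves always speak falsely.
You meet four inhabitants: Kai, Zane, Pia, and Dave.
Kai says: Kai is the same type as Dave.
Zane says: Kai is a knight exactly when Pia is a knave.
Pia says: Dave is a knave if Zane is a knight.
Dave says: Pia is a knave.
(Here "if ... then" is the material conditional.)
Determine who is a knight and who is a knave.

Kai (knight): "Kai is the same type as Dave" — True. ✓
Zane is a knight, and the claim "Kai is a knight exactly when Pia is a knave" is indeed True.
Pia is a knave, and the claim "Dave is a knave if Zane is a knight" is indeed False.
Since Dave is a knight, "Pia is a knave" needs to be True, which holds.

Kai is a knight, Zane is a knight, Pia is a knave, and Dave is a knight.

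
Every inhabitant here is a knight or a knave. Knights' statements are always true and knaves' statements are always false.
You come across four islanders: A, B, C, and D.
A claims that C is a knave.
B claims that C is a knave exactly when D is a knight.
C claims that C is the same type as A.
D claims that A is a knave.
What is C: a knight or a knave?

Consistent assignments: {A=knight, B=knave, C=knave, D=knave}
In every consistent assignment, C is a knave.

C is a knave.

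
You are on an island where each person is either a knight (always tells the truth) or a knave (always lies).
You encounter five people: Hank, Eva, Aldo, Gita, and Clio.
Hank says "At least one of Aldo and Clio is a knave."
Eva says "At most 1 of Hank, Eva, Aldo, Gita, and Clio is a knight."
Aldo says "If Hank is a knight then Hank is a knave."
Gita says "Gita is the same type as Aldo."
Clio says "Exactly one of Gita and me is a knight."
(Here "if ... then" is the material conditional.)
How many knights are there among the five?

2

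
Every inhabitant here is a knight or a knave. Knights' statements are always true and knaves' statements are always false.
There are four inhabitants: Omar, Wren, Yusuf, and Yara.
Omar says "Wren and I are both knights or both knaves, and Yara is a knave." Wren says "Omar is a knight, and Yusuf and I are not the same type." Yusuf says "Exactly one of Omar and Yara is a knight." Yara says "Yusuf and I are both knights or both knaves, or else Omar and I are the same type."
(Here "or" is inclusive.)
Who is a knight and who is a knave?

Omar is a knave, Wren is a knave, Yusuf is a knight, and Yara is a knight.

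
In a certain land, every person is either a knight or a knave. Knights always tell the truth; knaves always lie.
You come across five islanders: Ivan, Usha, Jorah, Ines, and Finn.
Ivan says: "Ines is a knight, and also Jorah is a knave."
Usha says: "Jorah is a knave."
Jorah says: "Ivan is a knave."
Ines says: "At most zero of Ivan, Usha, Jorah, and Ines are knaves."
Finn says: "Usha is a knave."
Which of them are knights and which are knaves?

Ivan is a knave, Usha is a knave, Jorah is a knight, Ines is a knave, and Finn is a knight.

Ivan is a knave, and the claim "Ines is a knight, and also Jorah is a knave" is indeed False.
Usha is a knave; "Jorah is a knave" is False, as required.
Since Jorah is a knight, "Ivan is a knave" needs to be True, which holds.
Ines (knave): "at most zero of Ivan, Usha, Jorah, and Ines are knaves" — False. ✓
Finn is a knight; "Usha is a knave" is True, as required.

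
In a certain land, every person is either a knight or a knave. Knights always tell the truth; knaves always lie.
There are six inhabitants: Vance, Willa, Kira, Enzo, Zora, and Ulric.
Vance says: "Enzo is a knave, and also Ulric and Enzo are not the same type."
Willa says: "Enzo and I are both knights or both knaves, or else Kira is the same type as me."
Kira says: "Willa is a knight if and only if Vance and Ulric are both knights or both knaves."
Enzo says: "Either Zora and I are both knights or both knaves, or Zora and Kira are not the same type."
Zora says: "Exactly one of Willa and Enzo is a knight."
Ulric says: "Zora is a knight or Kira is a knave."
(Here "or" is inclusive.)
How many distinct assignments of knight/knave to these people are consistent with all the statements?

3

Consistent assignments:
  Vance=knight, Willa=knight, Kira=knight, Enzo=knave, Zora=knight, Ulric=knight
  Vance=knave, Willa=knight, Kira=knight, Enzo=knight, Zora=knave, Ulric=knave
  Vance=knave, Willa=knave, Kira=knight, Enzo=knight, Zora=knight, Ulric=knight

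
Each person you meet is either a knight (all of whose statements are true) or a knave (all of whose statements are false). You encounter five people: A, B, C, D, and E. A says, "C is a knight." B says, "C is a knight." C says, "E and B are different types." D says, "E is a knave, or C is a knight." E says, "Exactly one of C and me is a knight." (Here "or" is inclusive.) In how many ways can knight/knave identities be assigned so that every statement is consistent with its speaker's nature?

1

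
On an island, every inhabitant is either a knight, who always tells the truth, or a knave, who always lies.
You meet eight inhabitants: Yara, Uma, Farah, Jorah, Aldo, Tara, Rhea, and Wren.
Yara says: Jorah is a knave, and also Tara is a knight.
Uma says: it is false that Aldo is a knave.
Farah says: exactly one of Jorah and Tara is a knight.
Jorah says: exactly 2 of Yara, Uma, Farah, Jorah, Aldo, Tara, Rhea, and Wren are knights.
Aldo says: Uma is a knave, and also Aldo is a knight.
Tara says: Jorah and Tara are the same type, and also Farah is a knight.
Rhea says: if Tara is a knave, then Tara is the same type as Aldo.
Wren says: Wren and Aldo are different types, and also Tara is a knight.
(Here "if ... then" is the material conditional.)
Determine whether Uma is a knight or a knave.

Uma is a knave.

Consistent assignments: {Yara=knave, Uma=knave, Farah=knave, Jorah=knave, Aldo=knave, Tara=knave, Rhea=knight, Wren=knave}
In every consistent assignment, Uma is a knave.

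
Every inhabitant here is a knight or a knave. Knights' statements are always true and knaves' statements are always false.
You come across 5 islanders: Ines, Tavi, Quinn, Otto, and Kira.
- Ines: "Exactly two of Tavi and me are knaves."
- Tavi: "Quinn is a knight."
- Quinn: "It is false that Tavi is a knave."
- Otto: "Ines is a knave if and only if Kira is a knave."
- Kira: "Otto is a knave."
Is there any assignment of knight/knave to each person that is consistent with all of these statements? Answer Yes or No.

Yes

One consistent assignment: Ines=knave, Tavi=knight, Quinn=knight, Otto=knight, Kira=knave.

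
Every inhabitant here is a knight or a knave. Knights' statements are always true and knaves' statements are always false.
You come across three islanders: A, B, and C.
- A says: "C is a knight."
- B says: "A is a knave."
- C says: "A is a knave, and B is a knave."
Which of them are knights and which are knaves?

A (knave): "C is a knight" — False. ✓
B is a knight, so "A is a knave" must be true — and it is.
C is a knave; "A is a knave, and B is a knave" is False, as required.

Knights: B. Knaves: A and C.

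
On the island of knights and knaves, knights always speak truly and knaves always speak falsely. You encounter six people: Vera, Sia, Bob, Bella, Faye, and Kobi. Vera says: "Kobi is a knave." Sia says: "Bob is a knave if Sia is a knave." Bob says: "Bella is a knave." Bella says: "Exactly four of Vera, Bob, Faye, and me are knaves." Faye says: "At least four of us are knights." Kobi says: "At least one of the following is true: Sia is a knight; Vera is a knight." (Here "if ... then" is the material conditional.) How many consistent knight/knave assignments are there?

2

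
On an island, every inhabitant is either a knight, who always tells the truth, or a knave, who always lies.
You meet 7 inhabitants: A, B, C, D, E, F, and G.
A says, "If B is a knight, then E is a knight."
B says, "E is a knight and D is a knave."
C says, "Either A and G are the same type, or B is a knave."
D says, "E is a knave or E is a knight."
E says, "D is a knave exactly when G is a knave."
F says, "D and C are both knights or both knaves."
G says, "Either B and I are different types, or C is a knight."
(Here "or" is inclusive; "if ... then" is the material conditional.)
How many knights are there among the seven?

The unique consistent assignment is A=knight, B=knave, C=knight, D=knight, E=knight, F=knight, G=knight.
That has 6 knights.

6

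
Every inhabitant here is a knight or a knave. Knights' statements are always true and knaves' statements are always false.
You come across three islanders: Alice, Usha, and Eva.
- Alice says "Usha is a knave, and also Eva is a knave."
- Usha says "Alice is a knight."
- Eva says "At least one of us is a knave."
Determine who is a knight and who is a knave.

Knights: Eva. Knaves: Alice and Usha.

Suppose Alice is a knight. Then Alice's statement "Usha is a knave, and also Eva is a knave" would have to be true. Checking the 4 ways to assign the others, none is consistent with every speaker.
(For instance, with Usha=knave, Eva=knight, Alice's claim "Usha is a knave, and also Eva is a knave" comes out false where it would need to be true.)
So Alice must be a knave, making "Usha is a knave, and also Eva is a knave" false. Taking Alice=knave, Usha=knave, Eva=knight, each remaining statement checks out:
  Usha (knave): "Alice is a knight" — false. ✓
  Eva (knight): "at least one of us is a knave" — true. ✓
This is the unique consistent assignment.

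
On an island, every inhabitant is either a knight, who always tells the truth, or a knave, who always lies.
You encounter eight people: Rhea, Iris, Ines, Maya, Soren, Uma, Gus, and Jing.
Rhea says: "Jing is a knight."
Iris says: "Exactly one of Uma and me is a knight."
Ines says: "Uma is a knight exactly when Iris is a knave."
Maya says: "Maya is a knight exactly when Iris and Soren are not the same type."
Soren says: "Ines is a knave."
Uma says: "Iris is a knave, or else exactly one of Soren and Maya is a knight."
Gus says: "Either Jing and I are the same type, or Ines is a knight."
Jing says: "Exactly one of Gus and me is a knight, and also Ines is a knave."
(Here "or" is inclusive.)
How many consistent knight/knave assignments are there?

Consistent assignments:
  Rhea=knave, Iris=knight, Ines=knight, Maya=knave, Soren=knave, Uma=knave, Gus=knight, Jing=knave

1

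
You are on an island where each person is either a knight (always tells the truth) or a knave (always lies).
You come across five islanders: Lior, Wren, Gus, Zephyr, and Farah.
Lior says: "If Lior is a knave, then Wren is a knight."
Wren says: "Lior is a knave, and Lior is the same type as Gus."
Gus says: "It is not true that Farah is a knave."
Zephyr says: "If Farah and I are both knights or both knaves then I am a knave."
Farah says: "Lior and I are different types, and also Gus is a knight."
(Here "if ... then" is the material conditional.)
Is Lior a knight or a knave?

Lior is a knight.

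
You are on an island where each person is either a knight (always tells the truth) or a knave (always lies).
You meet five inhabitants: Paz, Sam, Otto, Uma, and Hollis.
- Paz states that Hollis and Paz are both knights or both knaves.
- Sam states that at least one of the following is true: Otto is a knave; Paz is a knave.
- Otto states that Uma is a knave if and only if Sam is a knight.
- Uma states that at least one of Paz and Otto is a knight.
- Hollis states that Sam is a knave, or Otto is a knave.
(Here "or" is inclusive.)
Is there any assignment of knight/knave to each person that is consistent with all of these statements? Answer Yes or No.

One consistent assignment: Paz=knight, Sam=knight, Otto=knave, Uma=knight, Hollis=knight.

Yes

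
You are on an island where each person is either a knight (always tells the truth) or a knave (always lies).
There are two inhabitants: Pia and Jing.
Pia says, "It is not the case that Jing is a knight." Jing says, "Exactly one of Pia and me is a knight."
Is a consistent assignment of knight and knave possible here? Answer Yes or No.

One consistent assignment: Pia=knave, Jing=knight.

Yes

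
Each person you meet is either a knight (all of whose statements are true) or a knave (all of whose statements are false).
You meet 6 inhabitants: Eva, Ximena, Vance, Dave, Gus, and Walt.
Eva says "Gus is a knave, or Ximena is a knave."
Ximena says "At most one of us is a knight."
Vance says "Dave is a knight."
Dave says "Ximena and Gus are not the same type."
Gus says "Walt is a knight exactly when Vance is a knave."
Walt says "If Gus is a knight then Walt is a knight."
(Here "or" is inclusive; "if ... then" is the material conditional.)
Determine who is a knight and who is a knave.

Eva is a knight, so "Gus is a knave, or Ximena is a knave" must be True — and it is.
Since Ximena is a knave, "at most one of us is a knight" needs to be False, which holds.
Since Vance is a knight, "Dave is a knight" needs to be True, which holds.
Dave is a knight; "Ximena and Gus are not the same type" is True, as required.
Gus is a knight, so "Walt is a knight exactly when Vance is a knave" must be True — and it is.
Walt is a knave, so "if Gus is a knight then Walt is a knight" must be False — and it is.

Eva is a knight, Ximena is a knave, Vance is a knight, Dave is a knight, Gus is a knight, and Walt is a knave.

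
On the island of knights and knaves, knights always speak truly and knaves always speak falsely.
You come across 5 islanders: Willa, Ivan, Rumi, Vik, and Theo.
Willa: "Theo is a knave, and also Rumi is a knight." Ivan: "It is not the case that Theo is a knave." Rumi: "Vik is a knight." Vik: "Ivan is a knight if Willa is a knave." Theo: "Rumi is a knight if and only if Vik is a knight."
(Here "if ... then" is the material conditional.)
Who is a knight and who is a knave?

Willa is a knave, so "Theo is a knave, and also Rumi is a knight" must be false — and it is.
Ivan (knight): "it is not the case that Theo is a knave" — True. ✓
Rumi is a knight, and the claim "Vik is a knight" is indeed True.
Since Vik is a knight, "Ivan is a knight if Willa is a knave" needs to be True, which holds.
Theo is a knight, and the claim "Rumi is a knight if and only if Vik is a knight" is indeed True.

Willa is a knave, Ivan is a knight, Rumi is a knight, Vik is a knight, and Theo is a knight.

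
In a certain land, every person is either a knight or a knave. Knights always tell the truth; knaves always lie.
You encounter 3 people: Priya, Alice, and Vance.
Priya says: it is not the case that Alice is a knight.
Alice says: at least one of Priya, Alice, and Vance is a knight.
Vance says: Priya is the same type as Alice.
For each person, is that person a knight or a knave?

Knights: Alice. Knaves: Priya and Vance.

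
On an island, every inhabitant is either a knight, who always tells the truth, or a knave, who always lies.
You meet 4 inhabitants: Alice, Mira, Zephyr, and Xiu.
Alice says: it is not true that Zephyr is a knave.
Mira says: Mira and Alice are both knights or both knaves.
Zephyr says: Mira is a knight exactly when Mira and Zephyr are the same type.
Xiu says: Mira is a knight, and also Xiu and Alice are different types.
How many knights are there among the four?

2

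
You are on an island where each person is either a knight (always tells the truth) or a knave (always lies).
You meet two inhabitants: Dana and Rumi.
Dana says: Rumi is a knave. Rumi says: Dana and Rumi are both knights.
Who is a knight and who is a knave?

Dana is a knight, and the claim "Rumi is a knave" is indeed True.
Rumi (knave): "Dana and Rumi are both knights" — False. ✓

Dana is a knight and Rumi is a knave.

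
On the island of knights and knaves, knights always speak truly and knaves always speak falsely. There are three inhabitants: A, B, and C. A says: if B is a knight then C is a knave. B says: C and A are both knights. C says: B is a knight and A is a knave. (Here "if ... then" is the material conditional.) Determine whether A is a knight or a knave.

A is a knight.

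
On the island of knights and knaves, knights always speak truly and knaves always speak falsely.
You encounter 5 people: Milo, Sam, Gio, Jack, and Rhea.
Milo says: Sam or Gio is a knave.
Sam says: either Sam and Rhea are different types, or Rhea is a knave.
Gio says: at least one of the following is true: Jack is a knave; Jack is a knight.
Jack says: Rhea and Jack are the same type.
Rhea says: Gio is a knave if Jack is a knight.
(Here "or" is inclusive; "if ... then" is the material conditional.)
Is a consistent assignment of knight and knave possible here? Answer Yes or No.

Checking all 32 assignments, each has at least one speaker whose statement's truth value contradicts their type.

No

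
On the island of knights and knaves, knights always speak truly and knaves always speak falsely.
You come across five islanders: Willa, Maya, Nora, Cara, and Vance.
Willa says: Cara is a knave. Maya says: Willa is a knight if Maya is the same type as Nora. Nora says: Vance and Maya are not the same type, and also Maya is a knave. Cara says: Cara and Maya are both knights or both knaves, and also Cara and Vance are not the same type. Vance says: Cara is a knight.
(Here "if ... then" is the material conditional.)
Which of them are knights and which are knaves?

Willa is a knight, Maya is a knight, Nora is a knave, Cara is a knave, and Vance is a knave.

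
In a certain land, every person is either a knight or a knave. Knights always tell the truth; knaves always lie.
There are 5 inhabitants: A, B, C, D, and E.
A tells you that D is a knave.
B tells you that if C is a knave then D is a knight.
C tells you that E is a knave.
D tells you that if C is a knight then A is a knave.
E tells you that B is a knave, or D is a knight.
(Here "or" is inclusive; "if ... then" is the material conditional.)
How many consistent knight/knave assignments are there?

2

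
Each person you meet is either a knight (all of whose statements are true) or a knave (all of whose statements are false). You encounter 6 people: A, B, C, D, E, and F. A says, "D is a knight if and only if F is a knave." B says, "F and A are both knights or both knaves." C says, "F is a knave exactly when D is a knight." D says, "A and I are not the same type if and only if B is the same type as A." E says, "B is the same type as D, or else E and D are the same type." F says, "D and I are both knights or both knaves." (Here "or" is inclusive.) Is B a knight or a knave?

B is a knave.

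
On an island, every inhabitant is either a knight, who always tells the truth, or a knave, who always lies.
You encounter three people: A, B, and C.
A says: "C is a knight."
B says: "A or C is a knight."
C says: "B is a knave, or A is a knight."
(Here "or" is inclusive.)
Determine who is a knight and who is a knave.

Suppose A is a knave. Then A's statement "C is a knight" would have to be false. Checking the 4 ways to assign the others, none is consistent with every speaker.
(For instance, with B=knight, C=knight, A's claim "C is a knight" comes out true where it would need to be false.)
So A must be a knight, making "C is a knight" true. Taking A=knight, B=knight, C=knight, each remaining statement checks out:
  B (knight): "A or C is a knight" — true. ✓
  C (knight): "B is a knave, or A is a knight" — true. ✓
This is the unique consistent assignment.

Knights: A, B, and C. Knaves: none.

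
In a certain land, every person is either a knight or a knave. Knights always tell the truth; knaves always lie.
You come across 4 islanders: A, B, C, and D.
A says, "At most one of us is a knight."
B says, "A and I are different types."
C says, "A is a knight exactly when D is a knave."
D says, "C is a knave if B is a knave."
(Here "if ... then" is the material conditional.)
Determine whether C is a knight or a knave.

C is a knight.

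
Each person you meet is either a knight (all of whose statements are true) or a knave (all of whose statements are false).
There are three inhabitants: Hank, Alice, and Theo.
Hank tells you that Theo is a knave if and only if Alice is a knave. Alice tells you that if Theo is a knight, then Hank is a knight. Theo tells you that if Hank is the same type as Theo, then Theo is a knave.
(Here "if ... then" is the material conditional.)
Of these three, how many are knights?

1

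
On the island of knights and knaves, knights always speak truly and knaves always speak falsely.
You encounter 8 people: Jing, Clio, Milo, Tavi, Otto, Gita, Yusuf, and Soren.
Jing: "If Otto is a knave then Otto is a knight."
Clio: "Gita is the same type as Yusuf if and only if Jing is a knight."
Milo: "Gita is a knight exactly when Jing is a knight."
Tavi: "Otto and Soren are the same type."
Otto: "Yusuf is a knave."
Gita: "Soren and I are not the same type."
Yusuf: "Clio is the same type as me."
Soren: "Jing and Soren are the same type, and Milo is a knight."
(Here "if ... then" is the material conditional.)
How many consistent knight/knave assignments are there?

Consistent assignments:
  Jing=knight, Clio=knight, Milo=knave, Tavi=knave, Otto=knight, Gita=knave, Yusuf=knave, Soren=knave

1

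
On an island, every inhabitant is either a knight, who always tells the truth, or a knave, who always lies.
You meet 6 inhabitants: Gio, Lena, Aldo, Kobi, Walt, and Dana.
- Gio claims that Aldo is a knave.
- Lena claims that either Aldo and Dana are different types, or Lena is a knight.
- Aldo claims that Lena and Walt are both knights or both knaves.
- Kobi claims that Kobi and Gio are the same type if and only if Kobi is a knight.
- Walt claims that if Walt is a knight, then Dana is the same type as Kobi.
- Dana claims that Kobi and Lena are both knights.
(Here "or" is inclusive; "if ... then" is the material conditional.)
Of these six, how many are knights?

The unique consistent assignment is Gio=knave, Lena=knight, Aldo=knight, Kobi=knave, Walt=knight, Dana=knave.
That has 3 knights.

3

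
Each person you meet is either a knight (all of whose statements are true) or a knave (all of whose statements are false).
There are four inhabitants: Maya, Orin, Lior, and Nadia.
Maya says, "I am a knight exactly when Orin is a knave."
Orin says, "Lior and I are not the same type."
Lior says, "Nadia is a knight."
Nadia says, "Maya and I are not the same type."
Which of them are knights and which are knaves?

Suppose Maya is a knight. Then Maya's statement "I am a knight exactly when Orin is a knave" would have to be true. Checking the 8 ways to assign the others, none is consistent with every speaker.
(For instance, with Orin=knave, Lior=knave, Nadia=knave, Nadia's claim "Maya and I are not the same type" comes out true where it would need to be false.)
So Maya must be a knave, making "I am a knight exactly when Orin is a knave" false. Taking Maya=knave, Orin=knave, Lior=knave, Nadia=knave, each remaining statement checks out:
  Orin (knave): "Lior and I are not the same type" — false. ✓
  Lior (knave): "Nadia is a knight" — false. ✓
  Nadia (knave): "Maya and I are not the same type" — false. ✓
This is the unique consistent assignment.

Maya is a knave, Orin is a knave, Lior is a knave, and Nadia is a knave.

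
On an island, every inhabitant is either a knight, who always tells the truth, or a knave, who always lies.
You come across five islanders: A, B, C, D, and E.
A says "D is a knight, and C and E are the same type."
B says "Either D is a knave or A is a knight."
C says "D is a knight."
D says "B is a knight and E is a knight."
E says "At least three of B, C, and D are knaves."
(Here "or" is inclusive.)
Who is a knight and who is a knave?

Suppose A is a knight. Then A's statement "D is a knight, and C and E are the same type" would have to be true. Checking the 16 ways to assign the others, none is consistent with every speaker.
(For instance, with B=knight, C=knave, D=knave, E=knave, A's claim "D is a knight, and C and E are the same type" comes out false where it would need to be true.)
So A must be a knave, making "D is a knight, and C and E are the same type" false. Taking A=knave, B=knight, C=knave, D=knave, E=knave, each remaining statement checks out:
  B (knight): "either D is a knave or A is a knight" — true. ✓
  C (knave): "D is a knight" — false. ✓
  D (knave): "B is a knight and E is a knight" — false. ✓
  E (knave): "at least three of B, C, and D are knaves" — false. ✓
This is the unique consistent assignment.

A is a knave, B is a knight, C is a knave, D is a knave, and E is a knave.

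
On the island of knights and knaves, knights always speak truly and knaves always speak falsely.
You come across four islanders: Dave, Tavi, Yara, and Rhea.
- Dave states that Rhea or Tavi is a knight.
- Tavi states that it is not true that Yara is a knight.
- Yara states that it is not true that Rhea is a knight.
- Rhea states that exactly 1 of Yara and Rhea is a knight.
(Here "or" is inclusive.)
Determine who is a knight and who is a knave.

Dave is a knight; "Rhea or Tavi is a knight" is true, as required.
Tavi is a knight; "it is not true that Yara is a knight" is true, as required.
Yara is a knave, so "it is not true that Rhea is a knight" must be False — and it is.
As a knight, Rhea's statement "exactly 1 of Yara and Rhea is a knight" should be true; it is.

Dave is a knight, Tavi is a knight, Yara is a knave, and Rhea is a knight.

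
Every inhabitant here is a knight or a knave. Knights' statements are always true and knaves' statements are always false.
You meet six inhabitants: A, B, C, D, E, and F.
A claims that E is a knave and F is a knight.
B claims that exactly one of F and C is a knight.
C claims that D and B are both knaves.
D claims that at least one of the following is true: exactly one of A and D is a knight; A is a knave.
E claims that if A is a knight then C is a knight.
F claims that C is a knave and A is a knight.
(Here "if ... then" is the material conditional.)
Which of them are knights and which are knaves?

A is a knave, B is a knave, C is a knave, D is a knight, E is a knight, and F is a knave.

A (knave): "E is a knave and F is a knight" — False. ✓
As a knave, B's statement "exactly one of F and C is a knight" should be False; it is.
Since C is a knave, "D and B are both knaves" needs to be False, which holds.
D is a knight, and the claim "at least one of the following is true: exactly one of A and D is a knight; A is a knave" is indeed true.
As a knight, E's statement "if A is a knight then C is a knight" should be true; it is.
F is a knave, so "C is a knave and A is a knight" must be False — and it is.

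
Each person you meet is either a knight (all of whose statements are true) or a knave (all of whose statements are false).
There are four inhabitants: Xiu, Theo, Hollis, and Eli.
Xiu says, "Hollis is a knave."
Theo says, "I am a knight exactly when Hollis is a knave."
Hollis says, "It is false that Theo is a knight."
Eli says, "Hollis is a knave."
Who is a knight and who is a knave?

Xiu (knight): "Hollis is a knave" — true. ✓
Theo is a knight; "I am a knight exactly when Hollis is a knave" is true, as required.
Hollis (knave): "it is false that Theo is a knight" — false. ✓
Eli is a knight; "Hollis is a knave" is true, as required.

Knights: Xiu, Theo, and Eli. Knaves: Hollis.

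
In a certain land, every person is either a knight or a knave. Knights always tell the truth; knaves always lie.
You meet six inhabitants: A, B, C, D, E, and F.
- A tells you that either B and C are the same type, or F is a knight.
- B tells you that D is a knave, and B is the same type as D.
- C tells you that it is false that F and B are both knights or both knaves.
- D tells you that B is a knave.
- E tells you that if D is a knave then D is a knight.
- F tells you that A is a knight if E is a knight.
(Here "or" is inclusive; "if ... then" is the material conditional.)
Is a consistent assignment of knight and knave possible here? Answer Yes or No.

Yes

One consistent assignment: A=knight, B=knave, C=knight, D=knight, E=knight, F=knight.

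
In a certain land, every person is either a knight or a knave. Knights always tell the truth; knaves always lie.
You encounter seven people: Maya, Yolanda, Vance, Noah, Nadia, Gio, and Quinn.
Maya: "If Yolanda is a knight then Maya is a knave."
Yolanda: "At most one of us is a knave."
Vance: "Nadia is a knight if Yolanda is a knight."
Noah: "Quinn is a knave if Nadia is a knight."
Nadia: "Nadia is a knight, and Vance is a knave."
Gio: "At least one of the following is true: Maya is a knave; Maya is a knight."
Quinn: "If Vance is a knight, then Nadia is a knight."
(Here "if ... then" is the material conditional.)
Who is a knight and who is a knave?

Knights: Maya, Vance, Noah, and Gio. Knaves: Yolanda, Nadia, and Quinn.

As a knight, Maya's statement "if Yolanda is a knight then Maya is a knave" should be true; it is.
Since Yolanda is a knave, "at most one of us is a knave" needs to be False, which holds.
As a knight, Vance's statement "Nadia is a knight if Yolanda is a knight" should be true; it is.
Since Noah is a knight, "Quinn is a knave if Nadia is a knight" needs to be true, which holds.
Nadia is a knave, and the claim "Nadia is a knight, and Vance is a knave" is indeed False.
Gio (knight): "at least one of the following is true: Maya is a knave; Maya is a knight" — true. ✓
Quinn is a knave, and the claim "if Vance is a knight, then Nadia is a knight" is indeed False.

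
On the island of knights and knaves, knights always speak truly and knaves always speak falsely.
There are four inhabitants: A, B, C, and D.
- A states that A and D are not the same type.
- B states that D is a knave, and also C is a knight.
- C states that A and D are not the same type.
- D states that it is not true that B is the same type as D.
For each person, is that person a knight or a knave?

A is a knave; "A and D are not the same type" is False, as required.
B is a knave, and the claim "D is a knave, and also C is a knight" is indeed False.
C is a knave, and the claim "A and D are not the same type" is indeed False.
D is a knave, and the claim "it is not true that B is the same type as D" is indeed False.

A is a knave, B is a knave, C is a knave, and D is a knave.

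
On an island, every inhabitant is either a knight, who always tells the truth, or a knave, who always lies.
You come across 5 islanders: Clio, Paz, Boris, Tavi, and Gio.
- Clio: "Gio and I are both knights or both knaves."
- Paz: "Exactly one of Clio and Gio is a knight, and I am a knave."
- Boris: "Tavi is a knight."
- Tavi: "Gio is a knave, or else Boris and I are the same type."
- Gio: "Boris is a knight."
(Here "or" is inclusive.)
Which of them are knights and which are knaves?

Clio is a knight, Paz is a knave, Boris is a knight, Tavi is a knight, and Gio is a knight.

Suppose Clio is a knave. Then Clio's statement "Gio and I are both knights or both knaves" would have to be false. Checking the 16 ways to assign the others, none is consistent with every speaker.
(For instance, with Paz=knave, Boris=knight, Tavi=knight, Gio=knight, Paz's claim "exactly one of Clio and Gio is a knight, and I am a knave" comes out true where it would need to be false.)
So Clio must be a knight, making "Gio and I are both knights or both knaves" true. Taking Clio=knight, Paz=knave, Boris=knight, Tavi=knight, Gio=knight, each remaining statement checks out:
  Paz (knave): "exactly one of Clio and Gio is a knight, and I am a knave" — false. ✓
  Boris (knight): "Tavi is a knight" — true. ✓
  Tavi (knight): "Gio is a knave, or else Boris and I are the same type" — true. ✓
  Gio (knight): "Boris is a knight" — true. ✓
This is the unique consistent assignment.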